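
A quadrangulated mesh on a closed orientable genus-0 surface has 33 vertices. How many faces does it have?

χ = 2 − 2·0 = 2, and every face is a square so 4F = 2E.
V − E + F = 2 with E = 4F/2 gives 33 − (4/2 − 1)·F = 2, so F = 31 and E = 62.

31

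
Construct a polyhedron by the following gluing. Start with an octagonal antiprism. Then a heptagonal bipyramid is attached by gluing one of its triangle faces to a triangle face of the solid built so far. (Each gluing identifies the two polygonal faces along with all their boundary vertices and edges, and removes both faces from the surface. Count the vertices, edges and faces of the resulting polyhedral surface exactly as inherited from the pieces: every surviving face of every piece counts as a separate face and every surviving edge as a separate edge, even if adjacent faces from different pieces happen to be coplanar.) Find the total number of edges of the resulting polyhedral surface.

50

An octagonal antiprism: V=16, E=32, F=18.
Attach a heptagonal bipyramid (V=9, E=21, F=14) along a 3-gon: merge 3 vertices and 3 edges, delete both glued faces → V=22, E=50, F=30.
Check: V − E + F = 22 − 50 + 30 = 2.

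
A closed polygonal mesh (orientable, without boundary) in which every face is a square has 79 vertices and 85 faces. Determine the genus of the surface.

Every face is a square, so 2E = 4·85 = 340, giving E = 170.
χ = V − E + F = 79 − 170 + 85 = -6.
For a closed orientable surface χ = 2 − 2g, so g = (2 − (-6))/2 = 4.

4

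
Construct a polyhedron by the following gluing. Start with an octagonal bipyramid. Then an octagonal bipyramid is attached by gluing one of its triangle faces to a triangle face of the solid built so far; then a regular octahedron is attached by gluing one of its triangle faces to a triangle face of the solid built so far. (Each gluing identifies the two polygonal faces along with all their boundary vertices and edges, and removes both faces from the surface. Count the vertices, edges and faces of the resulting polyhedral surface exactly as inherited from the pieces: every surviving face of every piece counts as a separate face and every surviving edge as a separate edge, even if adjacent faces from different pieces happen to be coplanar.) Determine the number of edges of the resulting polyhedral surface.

54

An octagonal bipyramid: V=10, E=24, F=16.
Attach an octagonal bipyramid (V=10, E=24, F=16) along a 3-gon: merge 3 vertices and 3 edges, delete both glued faces → V=17, E=45, F=30.
Attach a regular octahedron (V=6, E=12, F=8) along a 3-gon: merge 3 vertices and 3 edges, delete both glued faces → V=20, E=54, F=36.
Check: V − E + F = 20 − 54 + 36 = 2.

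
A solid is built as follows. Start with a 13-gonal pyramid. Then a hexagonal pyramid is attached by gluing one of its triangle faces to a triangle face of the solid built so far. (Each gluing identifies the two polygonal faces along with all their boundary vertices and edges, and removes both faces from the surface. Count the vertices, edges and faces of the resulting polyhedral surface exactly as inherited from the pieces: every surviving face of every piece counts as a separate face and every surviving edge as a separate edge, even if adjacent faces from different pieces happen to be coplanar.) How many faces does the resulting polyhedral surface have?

19

A 13-gonal pyramid: V=14, E=26, F=14.
Attach a hexagonal pyramid (V=7, E=12, F=7) along a 3-gon: merge 3 vertices and 3 edges, delete both glued faces → V=18, E=35, F=19.
Check: V − E + F = 18 − 35 + 19 = 2.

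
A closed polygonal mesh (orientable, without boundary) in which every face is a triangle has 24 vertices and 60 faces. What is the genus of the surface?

Every face is a triangle, so 2E = 3·60 = 180, giving E = 90.
χ = V − E + F = 24 − 90 + 60 = -6.
For a closed orientable surface χ = 2 − 2g, so g = (2 − (-6))/2 = 4.

4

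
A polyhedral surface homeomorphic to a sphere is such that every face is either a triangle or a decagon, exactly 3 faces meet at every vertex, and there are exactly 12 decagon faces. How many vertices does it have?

60

Let x be the number of triangles; then F = 12 + x.
Edge–face incidences: 2E = 10·12 + 3·x = 120 + 3x.
Every vertex has degree 3, so 3V = 2E.
Euler: V − E + F = 2 ⇒ (2E)/3 − E + (12 + x) = 2.
Multiply by 6: 2·(2E) − 3·(2E) + 6·(12 + x) = 12, i.e. 72 + 6x − (120 + 3x) = 12.
Collecting terms: 3x − 48 = 12, so 3x = 60, so x = 20.
Then 2E = 120 + 3·20 = 180, so E = 90, V = 2E/3 = 60, F = 12 + 20 = 32.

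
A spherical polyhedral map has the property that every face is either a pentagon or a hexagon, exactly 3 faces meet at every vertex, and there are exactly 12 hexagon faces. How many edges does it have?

Let x be the number of pentagons; then F = 12 + x.
Edge–face incidences: 2E = 6·12 + 5·x = 72 + 5x.
Every vertex has degree 3, so 3V = 2E.
Euler: V − E + F = 2 ⇒ (2E)/3 − E + (12 + x) = 2.
Multiply by 6: 2·(2E) − 3·(2E) + 6·(12 + x) = 12, i.e. 72 + 6x − (72 + 5x) = 12.
Collecting terms: x = 12.
Then 2E = 72 + 5·12 = 132, so E = 66, V = 2E/3 = 44, F = 12 + 12 = 24.

66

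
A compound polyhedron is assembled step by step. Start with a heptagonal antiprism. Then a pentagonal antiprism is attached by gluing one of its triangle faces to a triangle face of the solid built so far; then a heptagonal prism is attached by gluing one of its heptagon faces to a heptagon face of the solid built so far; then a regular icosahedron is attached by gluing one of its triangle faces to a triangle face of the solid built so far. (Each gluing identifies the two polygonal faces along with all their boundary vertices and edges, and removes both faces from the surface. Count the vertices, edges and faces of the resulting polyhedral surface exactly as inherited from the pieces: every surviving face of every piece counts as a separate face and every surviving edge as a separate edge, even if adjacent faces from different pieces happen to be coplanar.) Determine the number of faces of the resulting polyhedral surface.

51

A heptagonal antiprism: V=14, E=28, F=16.
Attach a pentagonal antiprism (V=10, E=20, F=12) along a 3-gon: merge 3 vertices and 3 edges, delete both glued faces → V=21, E=45, F=26.
Attach a heptagonal prism (V=14, E=21, F=9) along a 7-gon: merge 7 vertices and 7 edges, delete both glued faces → V=28, E=59, F=33.
Attach a regular icosahedron (V=12, E=30, F=20) along a 3-gon: merge 3 vertices and 3 edges, delete both glued faces → V=37, E=86, F=51.
Check: V − E + F = 37 − 86 + 51 = 2.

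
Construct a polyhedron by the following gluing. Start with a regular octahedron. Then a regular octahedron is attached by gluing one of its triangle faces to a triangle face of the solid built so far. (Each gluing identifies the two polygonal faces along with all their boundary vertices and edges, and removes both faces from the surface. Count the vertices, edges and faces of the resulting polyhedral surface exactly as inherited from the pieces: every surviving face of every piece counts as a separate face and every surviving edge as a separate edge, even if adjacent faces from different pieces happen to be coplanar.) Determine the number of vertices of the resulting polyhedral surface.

A regular octahedron: V=6, E=12, F=8.
Attach a regular octahedron (V=6, E=12, F=8) along a 3-gon: merge 3 vertices and 3 edges, delete both glued faces → V=9, E=21, F=14.
Check: V − E + F = 9 − 21 + 14 = 2.

9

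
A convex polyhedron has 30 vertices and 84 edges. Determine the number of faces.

56

Here V − E + F = 2.
F = 2 − V + E = 2 − 30 + 84 = 56.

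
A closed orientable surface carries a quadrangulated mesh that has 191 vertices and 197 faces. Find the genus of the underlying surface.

Every face is a square, so 2E = 4·197 = 788, giving E = 394.
χ = V − E + F = 191 − 394 + 197 = -6.
For a closed orientable surface χ = 2 − 2g, so g = (2 − (-6))/2 = 4.

4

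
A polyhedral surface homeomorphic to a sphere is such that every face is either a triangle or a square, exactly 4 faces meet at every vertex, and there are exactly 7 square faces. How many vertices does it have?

13

Let x be the number of triangles; then F = 7 + x.
Edge–face incidences: 2E = 4·7 + 3·x = 28 + 3x.
Every vertex has degree 4, so 4V = 2E.
Euler: V − E + F = 2 ⇒ (2E)/4 − E + (7 + x) = 2.
Multiply by 8: 2·(2E) − 4·(2E) + 8·(7 + x) = 16, i.e. 56 + 8x − 2·(28 + 3x) = 16.
Collecting terms: 2x = 16, so x = 8.
Then 2E = 28 + 3·8 = 52, so E = 26, V = 2E/4 = 13, F = 7 + 8 = 15.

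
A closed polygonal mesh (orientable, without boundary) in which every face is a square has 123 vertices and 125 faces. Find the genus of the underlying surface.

2

Every face is a square, so 2E = 4·125 = 500, giving E = 250.
χ = V − E + F = 123 − 250 + 125 = -2.
For a closed orientable surface χ = 2 − 2g, so g = (2 − (-2))/2 = 2.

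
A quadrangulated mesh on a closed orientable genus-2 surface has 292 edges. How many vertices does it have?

144

χ = 2 − 2·2 = -2, and every face is a square so 4F = 2E.
F = 2E/4 = 146. Then V = -2 + E − F = -2 + 292 − 146 = 144.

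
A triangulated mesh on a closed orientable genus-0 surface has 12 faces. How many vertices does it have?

8

χ = 2 − 2·0 = 2, and every face is a triangle so 3F = 2E.
E = 3·12/2 = 18. Then V = 2 + E − F = 2 + 18 − 12 = 8.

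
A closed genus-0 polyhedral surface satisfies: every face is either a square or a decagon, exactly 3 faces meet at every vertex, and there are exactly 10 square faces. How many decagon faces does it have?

Let x be the number of decagons; then F = 10 + x.
Edge–face incidences: 2E = 4·10 + 10·x = 40 + 10x.
Every vertex has degree 3, so 3V = 2E.
Euler: V − E + F = 2 ⇒ (2E)/3 − E + (10 + x) = 2.
Multiply by 6: 2·(2E) − 3·(2E) + 6·(10 + x) = 12, i.e. 60 + 6x − (40 + 10x) = 12.
Collecting terms: −4x + 20 = 12, so −4x = −8, so x = 2.
Then 2E = 40 + 10·2 = 60, so E = 30, V = 2E/3 = 20, F = 10 + 2 = 12.

2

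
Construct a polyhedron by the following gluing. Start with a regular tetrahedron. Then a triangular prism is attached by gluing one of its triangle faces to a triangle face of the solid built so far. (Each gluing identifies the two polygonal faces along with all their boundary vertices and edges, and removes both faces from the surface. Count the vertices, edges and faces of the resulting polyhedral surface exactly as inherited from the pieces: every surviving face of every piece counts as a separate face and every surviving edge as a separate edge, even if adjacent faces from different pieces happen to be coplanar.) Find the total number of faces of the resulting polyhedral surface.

7

A regular tetrahedron: V=4, E=6, F=4.
Attach a triangular prism (V=6, E=9, F=5) along a 3-gon: merge 3 vertices and 3 edges, delete both glued faces → V=7, E=12, F=7.
Check: V − E + F = 7 − 12 + 7 = 2.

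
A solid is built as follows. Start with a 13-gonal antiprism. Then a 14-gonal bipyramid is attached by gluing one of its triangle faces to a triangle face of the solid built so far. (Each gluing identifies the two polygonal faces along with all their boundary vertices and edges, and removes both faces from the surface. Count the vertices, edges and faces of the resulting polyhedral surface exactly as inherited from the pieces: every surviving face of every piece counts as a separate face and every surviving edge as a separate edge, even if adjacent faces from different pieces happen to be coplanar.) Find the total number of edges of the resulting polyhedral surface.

91

A 13-gonal antiprism: V=26, E=52, F=28.
Attach a 14-gonal bipyramid (V=16, E=42, F=28) along a 3-gon: merge 3 vertices and 3 edges, delete both glued faces → V=39, E=91, F=54.
Check: V − E + F = 39 − 91 + 54 = 2.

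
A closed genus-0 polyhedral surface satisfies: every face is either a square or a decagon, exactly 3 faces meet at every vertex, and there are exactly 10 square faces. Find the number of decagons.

2

Let x be the number of decagons; then F = 10 + x.
Edge–face incidences: 2E = 4·10 + 10·x = 40 + 10x.
Every vertex has degree 3, so 3V = 2E.
Euler: V − E + F = 2 ⇒ (2E)/3 − E + (10 + x) = 2.
Multiply by 6: 2·(2E) − 3·(2E) + 6·(10 + x) = 12, i.e. 60 + 6x − (40 + 10x) = 12.
Collecting terms: −4x + 20 = 12, so −4x = −8, so x = 2.
Then 2E = 40 + 10·2 = 60, so E = 30, V = 2E/3 = 20, F = 10 + 2 = 12.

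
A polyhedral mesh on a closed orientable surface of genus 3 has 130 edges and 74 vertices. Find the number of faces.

For a closed orientable surface of genus 3, χ = 2 − 2·3 = -4.
F = -4 − V + E = -4 − 74 + 130 = 52.

52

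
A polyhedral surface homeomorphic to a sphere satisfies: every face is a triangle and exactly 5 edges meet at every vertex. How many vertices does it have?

12

Each face has 3 edges and each edge borders two faces, so 2E = 3F.
Each vertex has degree 5, so 5V = 2E and hence V = 3F/5.
Euler: V − E + F = 2 ⇒ (3F/5) − (3F/2) + F = 2.
Multiply by 10: (6 − 15 + 10)F = 20, i.e. 1F = 20.
So F = 20, E = 3·20/2 = 30, V = 3·20/5 = 12.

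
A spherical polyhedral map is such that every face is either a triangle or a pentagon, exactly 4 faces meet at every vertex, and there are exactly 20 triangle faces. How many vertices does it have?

30

Let x be the number of pentagons; then F = 20 + x.
Edge–face incidences: 2E = 3·20 + 5·x = 60 + 5x.
Every vertex has degree 4, so 4V = 2E.
Euler: V − E + F = 2 ⇒ (2E)/4 − E + (20 + x) = 2.
Multiply by 8: 2·(2E) − 4·(2E) + 8·(20 + x) = 16, i.e. 160 + 8x − 2·(60 + 5x) = 16.
Collecting terms: −2x + 40 = 16, so −2x = −24, so x = 12.
Then 2E = 60 + 5·12 = 120, so E = 60, V = 2E/4 = 30, F = 20 + 12 = 32.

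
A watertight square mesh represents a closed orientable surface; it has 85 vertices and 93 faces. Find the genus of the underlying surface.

Every face is a square, so 2E = 4·93 = 372, giving E = 186.
χ = V − E + F = 85 − 186 + 93 = -8.
For a closed orientable surface χ = 2 − 2g, so g = (2 − (-8))/2 = 5.

5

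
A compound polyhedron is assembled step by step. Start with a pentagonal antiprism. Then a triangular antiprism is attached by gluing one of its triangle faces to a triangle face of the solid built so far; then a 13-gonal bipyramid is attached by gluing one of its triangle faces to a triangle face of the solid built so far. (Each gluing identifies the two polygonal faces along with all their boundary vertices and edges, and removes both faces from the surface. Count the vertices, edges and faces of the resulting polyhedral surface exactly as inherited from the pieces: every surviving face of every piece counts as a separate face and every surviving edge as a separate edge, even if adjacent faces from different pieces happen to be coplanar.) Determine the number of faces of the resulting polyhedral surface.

42

A pentagonal antiprism: V=10, E=20, F=12.
Attach a triangular antiprism (V=6, E=12, F=8) along a 3-gon: merge 3 vertices and 3 edges, delete both glued faces → V=13, E=29, F=18.
Attach a 13-gonal bipyramid (V=15, E=39, F=26) along a 3-gon: merge 3 vertices and 3 edges, delete both glued faces → V=25, E=65, F=42.
Check: V − E + F = 25 − 65 + 42 = 2.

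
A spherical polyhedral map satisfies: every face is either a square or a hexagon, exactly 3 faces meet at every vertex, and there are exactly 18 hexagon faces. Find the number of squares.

Let x be the number of squares; then F = 18 + x.
Edge–face incidences: 2E = 6·18 + 4·x = 108 + 4x.
Every vertex has degree 3, so 3V = 2E.
Euler: V − E + F = 2 ⇒ (2E)/3 − E + (18 + x) = 2.
Multiply by 6: 2·(2E) − 3·(2E) + 6·(18 + x) = 12, i.e. 108 + 6x − (108 + 4x) = 12.
Collecting terms: 2x = 12, so x = 6.
Then 2E = 108 + 4·6 = 132, so E = 66, V = 2E/3 = 44, F = 18 + 6 = 24.

6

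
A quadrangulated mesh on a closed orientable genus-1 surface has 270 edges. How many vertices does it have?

135

χ = 2 − 2·1 = 0, and every face is a square so 4F = 2E.
F = 2E/4 = 135. Then V = 0 + E − F = 0 + 270 − 135 = 135.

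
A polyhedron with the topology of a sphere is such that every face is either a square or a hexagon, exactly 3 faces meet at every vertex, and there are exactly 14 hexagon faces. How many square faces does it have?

6

Let x be the number of squares; then F = 14 + x.
Edge–face incidences: 2E = 6·14 + 4·x = 84 + 4x.
Every vertex has degree 3, so 3V = 2E.
Euler: V − E + F = 2 ⇒ (2E)/3 − E + (14 + x) = 2.
Multiply by 6: 2·(2E) − 3·(2E) + 6·(14 + x) = 12, i.e. 84 + 6x − (84 + 4x) = 12.
Collecting terms: 2x = 12, so x = 6.
Then 2E = 84 + 4·6 = 108, so E = 54, V = 2E/3 = 36, F = 14 + 6 = 20.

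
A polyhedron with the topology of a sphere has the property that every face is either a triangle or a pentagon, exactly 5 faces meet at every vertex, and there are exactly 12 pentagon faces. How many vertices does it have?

60

Let x be the number of triangles; then F = 12 + x.
Edge–face incidences: 2E = 5·12 + 3·x = 60 + 3x.
Every vertex has degree 5, so 5V = 2E.
Euler: V − E + F = 2 ⇒ (2E)/5 − E + (12 + x) = 2.
Multiply by 10: 2·(2E) − 5·(2E) + 10·(12 + x) = 20, i.e. 120 + 10x − 3·(60 + 3x) = 20.
Collecting terms: x − 60 = 20, so x = 80.
Then 2E = 60 + 3·80 = 300, so E = 150, V = 2E/5 = 60, F = 12 + 80 = 92.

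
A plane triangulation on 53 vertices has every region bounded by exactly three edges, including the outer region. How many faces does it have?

In a plane triangulation 3F = 2E and V − E + F = 2, so F = 2V − 4 = 2·53 − 4 = 102.

102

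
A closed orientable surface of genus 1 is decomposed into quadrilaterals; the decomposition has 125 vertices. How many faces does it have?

χ = 2 − 2·1 = 0, and every face is a square so 4F = 2E.
V − E + F = 0 with E = 4F/2 gives 125 − (4/2 − 1)·F = 0, so F = 125 and E = 250.

125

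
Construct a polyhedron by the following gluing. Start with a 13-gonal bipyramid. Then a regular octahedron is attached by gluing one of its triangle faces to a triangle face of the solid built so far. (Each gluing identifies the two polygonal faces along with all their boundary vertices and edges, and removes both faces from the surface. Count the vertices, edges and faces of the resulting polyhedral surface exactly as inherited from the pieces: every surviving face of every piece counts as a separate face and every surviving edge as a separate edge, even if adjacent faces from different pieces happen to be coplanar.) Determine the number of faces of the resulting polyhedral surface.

A 13-gonal bipyramid: V=15, E=39, F=26.
Attach a regular octahedron (V=6, E=12, F=8) along a 3-gon: merge 3 vertices and 3 edges, delete both glued faces → V=18, E=48, F=32.
Check: V − E + F = 18 − 48 + 32 = 2.

32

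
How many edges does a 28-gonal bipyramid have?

A bipyramid over an n-gon has 2n triangular faces and n + 2 vertices: V = 28 + 2 = 30, E = 3·28 = 84, F = 2·28 = 56.

84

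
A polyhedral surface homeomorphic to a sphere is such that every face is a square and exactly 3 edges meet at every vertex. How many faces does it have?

Each face has 4 edges and each edge borders two faces, so 2E = 4F.
Each vertex has degree 3, so 3V = 2E and hence V = 4F/3.
Euler: V − E + F = 2 ⇒ (4F/3) − (4F/2) + F = 2.
Multiply by 6: (8 − 12 + 6)F = 12, i.e. 2F = 12.
So F = 6, E = 4·6/2 = 12, V = 4·6/3 = 8.

6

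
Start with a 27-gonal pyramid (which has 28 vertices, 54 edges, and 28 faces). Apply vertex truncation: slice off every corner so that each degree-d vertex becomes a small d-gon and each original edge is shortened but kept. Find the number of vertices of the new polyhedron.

108

Truncation replaces each original edge-end by a new vertex, so V′ = 2E = 108.
Each original edge survives, and each old vertex of degree d contributes d new edges; summing degrees gives Σd = 2E, so E′ = E + 2E = 3E = 162.
Each original face survives and each original vertex becomes one new face: F′ = F + V = 56.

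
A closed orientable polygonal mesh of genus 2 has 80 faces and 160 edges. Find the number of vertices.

For a closed orientable surface of genus 2, χ = 2 − 2·2 = -2.
V = -2 + E − F = -2 + 160 − 80 = 78.

78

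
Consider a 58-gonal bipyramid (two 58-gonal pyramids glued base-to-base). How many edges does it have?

174

A bipyramid over an n-gon has 2n triangular faces and n + 2 vertices: V = 58 + 2 = 60, E = 3·58 = 174, F = 2·58 = 116.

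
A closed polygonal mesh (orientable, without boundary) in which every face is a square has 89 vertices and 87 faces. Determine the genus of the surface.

Every face is a square, so 2E = 4·87 = 348, giving E = 174.
χ = V − E + F = 89 − 174 + 87 = 2.
For a closed orientable surface χ = 2 − 2g, so g = (2 − (2))/2 = 0.

0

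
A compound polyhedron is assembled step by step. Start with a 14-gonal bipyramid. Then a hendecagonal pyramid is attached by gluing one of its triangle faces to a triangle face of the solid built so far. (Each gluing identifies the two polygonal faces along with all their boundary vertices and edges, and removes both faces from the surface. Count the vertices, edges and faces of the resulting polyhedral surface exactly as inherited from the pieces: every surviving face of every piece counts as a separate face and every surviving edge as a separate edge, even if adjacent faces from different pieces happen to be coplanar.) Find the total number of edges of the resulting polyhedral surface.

61

A 14-gonal bipyramid: V=16, E=42, F=28.
Attach a hendecagonal pyramid (V=12, E=22, F=12) along a 3-gon: merge 3 vertices and 3 edges, delete both glued faces → V=25, E=61, F=38.
Check: V − E + F = 25 − 61 + 38 = 2.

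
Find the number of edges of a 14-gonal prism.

42

A prism on an n-gon has two n-gon bases and n rectangular sides: V = 2·14 = 28, E = 3·14 = 42, F = 14 + 2 = 16.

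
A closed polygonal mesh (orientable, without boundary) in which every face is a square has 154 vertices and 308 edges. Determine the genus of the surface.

Every face is a square and each edge borders two faces, so 4F = 2·308, giving F = 154.
χ = V − E + F = 154 − 308 + 154 = 0.
For a closed orientable surface χ = 2 − 2g, so g = (2 − (0))/2 = 1.

1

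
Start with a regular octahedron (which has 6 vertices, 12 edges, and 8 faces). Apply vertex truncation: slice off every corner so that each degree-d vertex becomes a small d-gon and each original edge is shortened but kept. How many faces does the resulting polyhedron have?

Truncation replaces each original edge-end by a new vertex, so V′ = 2E = 24.
Each original edge survives, and each old vertex of degree d contributes d new edges; summing degrees gives Σd = 2E, so E′ = E + 2E = 3E = 36.
Each original face survives and each original vertex becomes one new face: F′ = F + V = 14.

14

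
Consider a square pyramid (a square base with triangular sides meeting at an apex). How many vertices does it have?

5

A pyramid on an n-gon base has one n-gon and n triangles: V = 4 + 1 = 5, E = 2·4 = 8, F = 4 + 1 = 5.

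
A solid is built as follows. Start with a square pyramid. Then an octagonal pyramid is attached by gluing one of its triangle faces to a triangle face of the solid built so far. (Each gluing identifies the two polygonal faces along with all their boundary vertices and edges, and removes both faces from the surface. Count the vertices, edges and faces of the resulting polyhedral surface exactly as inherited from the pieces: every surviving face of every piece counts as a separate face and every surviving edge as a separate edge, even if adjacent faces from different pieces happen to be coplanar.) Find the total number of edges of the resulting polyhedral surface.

A square pyramid: V=5, E=8, F=5.
Attach an octagonal pyramid (V=9, E=16, F=9) along a 3-gon: merge 3 vertices and 3 edges, delete both glued faces → V=11, E=21, F=12.
Check: V − E + F = 11 − 21 + 12 = 2.

21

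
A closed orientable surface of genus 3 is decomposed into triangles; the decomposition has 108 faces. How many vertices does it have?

50

χ = 2 − 2·3 = -4, and every face is a triangle so 3F = 2E.
E = 3·108/2 = 162. Then V = -4 + E − F = -4 + 162 − 108 = 50.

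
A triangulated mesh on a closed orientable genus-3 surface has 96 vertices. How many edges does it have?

χ = 2 − 2·3 = -4, and every face is a triangle so 3F = 2E.
V − E + F = -4 with E = 3F/2 gives 96 − (3/2 − 1)·F = -4, so F = 200 and E = 300.

300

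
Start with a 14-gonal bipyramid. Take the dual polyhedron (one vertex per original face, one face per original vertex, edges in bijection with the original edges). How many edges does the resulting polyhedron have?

The base solid has V = 16, E = 42, F = 28.
The dual swaps V and F and preserves E: V′ = F = 28, E′ = E = 42, F′ = V = 16.

42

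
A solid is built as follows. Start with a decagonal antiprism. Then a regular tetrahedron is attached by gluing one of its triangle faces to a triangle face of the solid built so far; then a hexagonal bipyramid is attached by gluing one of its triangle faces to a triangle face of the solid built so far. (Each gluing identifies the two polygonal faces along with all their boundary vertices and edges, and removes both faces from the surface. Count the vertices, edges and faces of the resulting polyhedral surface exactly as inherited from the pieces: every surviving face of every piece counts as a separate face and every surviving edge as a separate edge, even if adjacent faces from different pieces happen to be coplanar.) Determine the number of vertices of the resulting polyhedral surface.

A decagonal antiprism: V=20, E=40, F=22.
Attach a regular tetrahedron (V=4, E=6, F=4) along a 3-gon: merge 3 vertices and 3 edges, delete both glued faces → V=21, E=43, F=24.
Attach a hexagonal bipyramid (V=8, E=18, F=12) along a 3-gon: merge 3 vertices and 3 edges, delete both glued faces → V=26, E=58, F=34.
Check: V − E + F = 26 − 58 + 34 = 2.

26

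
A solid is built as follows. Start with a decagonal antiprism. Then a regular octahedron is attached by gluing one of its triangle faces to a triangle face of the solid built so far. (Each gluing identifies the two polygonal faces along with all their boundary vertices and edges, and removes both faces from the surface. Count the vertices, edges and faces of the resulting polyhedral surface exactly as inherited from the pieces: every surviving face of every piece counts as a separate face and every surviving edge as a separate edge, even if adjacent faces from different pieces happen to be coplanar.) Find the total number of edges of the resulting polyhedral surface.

49

A decagonal antiprism: V=20, E=40, F=22.
Attach a regular octahedron (V=6, E=12, F=8) along a 3-gon: merge 3 vertices and 3 edges, delete both glued faces → V=23, E=49, F=28.
Check: V − E + F = 23 − 49 + 28 = 2.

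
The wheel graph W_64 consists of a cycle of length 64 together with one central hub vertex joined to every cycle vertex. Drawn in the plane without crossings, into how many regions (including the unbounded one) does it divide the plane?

W_64 has V = 64 + 1 = 65 vertices and E = 2·64 = 128 edges.
By Euler's formula F = 2 − V + E = 2 − 65 + 128 = 65.

65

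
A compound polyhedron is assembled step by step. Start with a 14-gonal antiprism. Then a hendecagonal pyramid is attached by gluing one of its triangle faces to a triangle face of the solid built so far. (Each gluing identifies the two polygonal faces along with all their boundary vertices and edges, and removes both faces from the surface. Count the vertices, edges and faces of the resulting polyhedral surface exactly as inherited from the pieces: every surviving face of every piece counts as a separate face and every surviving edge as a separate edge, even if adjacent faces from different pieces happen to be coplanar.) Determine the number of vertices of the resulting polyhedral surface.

A 14-gonal antiprism: V=28, E=56, F=30.
Attach a hendecagonal pyramid (V=12, E=22, F=12) along a 3-gon: merge 3 vertices and 3 edges, delete both glued faces → V=37, E=75, F=40.
Check: V − E + F = 37 − 75 + 40 = 2.

37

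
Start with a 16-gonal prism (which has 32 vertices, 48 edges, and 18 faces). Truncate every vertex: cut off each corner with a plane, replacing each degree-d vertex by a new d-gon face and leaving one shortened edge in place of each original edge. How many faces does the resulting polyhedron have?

Truncation replaces each original edge-end by a new vertex, so V′ = 2E = 96.
Each original edge survives, and each old vertex of degree d contributes d new edges; summing degrees gives Σd = 2E, so E′ = E + 2E = 3E = 144.
Each original face survives and each original vertex becomes one new face: F′ = F + V = 50.

50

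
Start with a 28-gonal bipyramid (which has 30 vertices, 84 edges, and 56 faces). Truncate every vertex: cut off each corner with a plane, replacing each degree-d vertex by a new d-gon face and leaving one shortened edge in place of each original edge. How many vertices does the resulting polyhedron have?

168

Truncation replaces each original edge-end by a new vertex, so V′ = 2E = 168.
Each original edge survives, and each old vertex of degree d contributes d new edges; summing degrees gives Σd = 2E, so E′ = E + 2E = 3E = 252.
Each original face survives and each original vertex becomes one new face: F′ = F + V = 86.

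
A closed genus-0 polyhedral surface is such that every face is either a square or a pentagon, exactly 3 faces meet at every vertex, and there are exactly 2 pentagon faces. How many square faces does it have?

Let x be the number of squares; then F = 2 + x.
Edge–face incidences: 2E = 5·2 + 4·x = 10 + 4x.
Every vertex has degree 3, so 3V = 2E.
Euler: V − E + F = 2 ⇒ (2E)/3 − E + (2 + x) = 2.
Multiply by 6: 2·(2E) − 3·(2E) + 6·(2 + x) = 12, i.e. 12 + 6x − (10 + 4x) = 12.
Collecting terms: 2x + 2 = 12, so 2x = 10, so x = 5.
Then 2E = 10 + 4·5 = 30, so E = 15, V = 2E/3 = 10, F = 2 + 5 = 7.

5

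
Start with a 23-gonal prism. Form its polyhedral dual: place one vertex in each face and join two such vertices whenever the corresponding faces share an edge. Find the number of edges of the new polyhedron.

69

The base solid has V = 46, E = 69, F = 25.
The dual swaps V and F and preserves E: V′ = F = 25, E′ = E = 69, F′ = V = 46.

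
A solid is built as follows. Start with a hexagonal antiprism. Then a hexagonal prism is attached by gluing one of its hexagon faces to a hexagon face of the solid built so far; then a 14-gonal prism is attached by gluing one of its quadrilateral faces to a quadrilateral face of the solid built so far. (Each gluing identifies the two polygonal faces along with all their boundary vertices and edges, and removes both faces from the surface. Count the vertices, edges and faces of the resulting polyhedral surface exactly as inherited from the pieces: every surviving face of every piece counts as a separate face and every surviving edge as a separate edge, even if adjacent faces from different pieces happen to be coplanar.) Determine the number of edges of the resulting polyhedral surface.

74

A hexagonal antiprism: V=12, E=24, F=14.
Attach a hexagonal prism (V=12, E=18, F=8) along a 6-gon: merge 6 vertices and 6 edges, delete both glued faces → V=18, E=36, F=20.
Attach a 14-gonal prism (V=28, E=42, F=16) along a 4-gon: merge 4 vertices and 4 edges, delete both glued faces → V=42, E=74, F=34.
Check: V − E + F = 42 − 74 + 34 = 2.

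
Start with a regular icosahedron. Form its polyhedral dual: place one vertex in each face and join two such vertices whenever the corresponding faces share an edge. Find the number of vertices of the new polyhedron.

The base solid has V = 12, E = 30, F = 20.
The dual swaps V and F and preserves E: V′ = F = 20, E′ = E = 30, F′ = V = 12.

20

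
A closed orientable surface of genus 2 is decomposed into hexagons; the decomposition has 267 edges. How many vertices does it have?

χ = 2 − 2·2 = -2, and every face is a hexagon so 6F = 2E.
F = 2E/6 = 89. Then V = -2 + E − F = -2 + 267 − 89 = 176.

176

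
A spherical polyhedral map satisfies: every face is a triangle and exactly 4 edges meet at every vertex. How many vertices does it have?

6

Each face has 3 edges and each edge borders two faces, so 2E = 3F.
Each vertex has degree 4, so 4V = 2E and hence V = 3F/4.
Euler: V − E + F = 2 ⇒ (3F/4) − (3F/2) + F = 2.
Multiply by 8: (6 − 12 + 8)F = 16, i.e. 2F = 16.
So F = 8, E = 3·8/2 = 12, V = 3·8/4 = 6.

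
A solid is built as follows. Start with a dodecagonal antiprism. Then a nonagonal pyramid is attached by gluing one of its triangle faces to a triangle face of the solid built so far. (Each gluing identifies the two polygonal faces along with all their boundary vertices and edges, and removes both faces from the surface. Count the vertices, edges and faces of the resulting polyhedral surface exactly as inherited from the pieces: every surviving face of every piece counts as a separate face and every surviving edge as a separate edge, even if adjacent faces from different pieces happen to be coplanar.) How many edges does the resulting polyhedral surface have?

63

A dodecagonal antiprism: V=24, E=48, F=26.
Attach a nonagonal pyramid (V=10, E=18, F=10) along a 3-gon: merge 3 vertices and 3 edges, delete both glued faces → V=31, E=63, F=34.
Check: V − E + F = 31 − 63 + 34 = 2.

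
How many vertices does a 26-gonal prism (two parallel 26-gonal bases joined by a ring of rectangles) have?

52

A prism on an n-gon has two n-gon bases and n rectangular sides: V = 2·26 = 52, E = 3·26 = 78, F = 26 + 2 = 28.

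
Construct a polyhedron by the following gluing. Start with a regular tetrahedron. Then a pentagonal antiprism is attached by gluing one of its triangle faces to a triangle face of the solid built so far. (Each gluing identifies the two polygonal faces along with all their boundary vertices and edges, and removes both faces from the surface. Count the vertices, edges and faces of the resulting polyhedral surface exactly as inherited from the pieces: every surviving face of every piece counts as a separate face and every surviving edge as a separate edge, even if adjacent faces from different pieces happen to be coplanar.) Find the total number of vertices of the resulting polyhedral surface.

A regular tetrahedron: V=4, E=6, F=4.
Attach a pentagonal antiprism (V=10, E=20, F=12) along a 3-gon: merge 3 vertices and 3 edges, delete both glued faces → V=11, E=23, F=14.
Check: V − E + F = 11 − 23 + 14 = 2.

11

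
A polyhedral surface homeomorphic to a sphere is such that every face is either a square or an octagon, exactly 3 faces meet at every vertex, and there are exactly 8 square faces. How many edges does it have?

Let x be the number of octagons; then F = 8 + x.
Edge–face incidences: 2E = 4·8 + 8·x = 32 + 8x.
Every vertex has degree 3, so 3V = 2E.
Euler: V − E + F = 2 ⇒ (2E)/3 − E + (8 + x) = 2.
Multiply by 6: 2·(2E) − 3·(2E) + 6·(8 + x) = 12, i.e. 48 + 6x − (32 + 8x) = 12.
Collecting terms: −2x + 16 = 12, so −2x = −4, so x = 2.
Then 2E = 32 + 8·2 = 48, so E = 24, V = 2E/3 = 16, F = 8 + 2 = 10.

24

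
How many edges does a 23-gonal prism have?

69

A prism on an n-gon has two n-gon bases and n rectangular sides: V = 2·23 = 46, E = 3·23 = 69, F = 23 + 2 = 25.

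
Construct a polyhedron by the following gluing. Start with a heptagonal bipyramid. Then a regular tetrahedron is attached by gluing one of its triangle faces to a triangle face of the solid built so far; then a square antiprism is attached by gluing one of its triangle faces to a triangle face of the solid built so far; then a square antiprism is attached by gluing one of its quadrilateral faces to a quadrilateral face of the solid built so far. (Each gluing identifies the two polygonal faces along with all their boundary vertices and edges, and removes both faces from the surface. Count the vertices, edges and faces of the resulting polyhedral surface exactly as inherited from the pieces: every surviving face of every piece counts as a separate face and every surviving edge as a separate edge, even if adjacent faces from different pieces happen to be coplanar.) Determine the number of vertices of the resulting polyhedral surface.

19

A heptagonal bipyramid: V=9, E=21, F=14.
Attach a regular tetrahedron (V=4, E=6, F=4) along a 3-gon: merge 3 vertices and 3 edges, delete both glued faces → V=10, E=24, F=16.
Attach a square antiprism (V=8, E=16, F=10) along a 3-gon: merge 3 vertices and 3 edges, delete both glued faces → V=15, E=37, F=24.
Attach a square antiprism (V=8, E=16, F=10) along a 4-gon: merge 4 vertices and 4 edges, delete both glued faces → V=19, E=49, F=32.
Check: V − E + F = 19 − 49 + 32 = 2.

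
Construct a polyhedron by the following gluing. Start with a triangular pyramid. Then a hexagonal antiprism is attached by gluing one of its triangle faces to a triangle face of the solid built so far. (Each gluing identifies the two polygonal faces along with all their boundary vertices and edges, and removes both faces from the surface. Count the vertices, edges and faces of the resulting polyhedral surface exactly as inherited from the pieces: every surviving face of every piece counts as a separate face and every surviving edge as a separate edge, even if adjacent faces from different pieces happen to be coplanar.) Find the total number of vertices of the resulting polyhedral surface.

13

A triangular pyramid: V=4, E=6, F=4.
Attach a hexagonal antiprism (V=12, E=24, F=14) along a 3-gon: merge 3 vertices and 3 edges, delete both glued faces → V=13, E=27, F=16.
Check: V − E + F = 13 − 27 + 16 = 2.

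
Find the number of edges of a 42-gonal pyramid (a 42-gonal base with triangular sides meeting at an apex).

84

A pyramid on an n-gon base has one n-gon and n triangles: V = 42 + 1 = 43, E = 2·42 = 84, F = 42 + 1 = 43.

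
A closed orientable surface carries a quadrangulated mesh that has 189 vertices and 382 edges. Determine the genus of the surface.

Every face is a square and each edge borders two faces, so 4F = 2·382, giving F = 191.
χ = V − E + F = 189 − 382 + 191 = -2.
For a closed orientable surface χ = 2 − 2g, so g = (2 − (-2))/2 = 2.

2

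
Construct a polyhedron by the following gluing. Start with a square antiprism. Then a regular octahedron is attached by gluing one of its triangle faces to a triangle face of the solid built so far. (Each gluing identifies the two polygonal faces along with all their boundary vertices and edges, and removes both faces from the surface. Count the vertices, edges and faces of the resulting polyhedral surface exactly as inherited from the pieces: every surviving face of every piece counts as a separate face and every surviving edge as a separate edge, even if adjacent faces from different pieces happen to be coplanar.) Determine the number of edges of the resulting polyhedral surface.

25

A square antiprism: V=8, E=16, F=10.
Attach a regular octahedron (V=6, E=12, F=8) along a 3-gon: merge 3 vertices and 3 edges, delete both glued faces → V=11, E=25, F=16.
Check: V − E + F = 11 − 25 + 16 = 2.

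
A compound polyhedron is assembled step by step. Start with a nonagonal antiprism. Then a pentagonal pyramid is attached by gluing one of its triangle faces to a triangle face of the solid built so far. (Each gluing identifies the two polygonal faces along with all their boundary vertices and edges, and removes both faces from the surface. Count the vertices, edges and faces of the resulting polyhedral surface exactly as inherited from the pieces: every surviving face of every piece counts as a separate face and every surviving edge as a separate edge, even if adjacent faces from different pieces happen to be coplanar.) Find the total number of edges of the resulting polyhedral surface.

43

A nonagonal antiprism: V=18, E=36, F=20.
Attach a pentagonal pyramid (V=6, E=10, F=6) along a 3-gon: merge 3 vertices and 3 edges, delete both glued faces → V=21, E=43, F=24.
Check: V − E + F = 21 − 43 + 24 = 2.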